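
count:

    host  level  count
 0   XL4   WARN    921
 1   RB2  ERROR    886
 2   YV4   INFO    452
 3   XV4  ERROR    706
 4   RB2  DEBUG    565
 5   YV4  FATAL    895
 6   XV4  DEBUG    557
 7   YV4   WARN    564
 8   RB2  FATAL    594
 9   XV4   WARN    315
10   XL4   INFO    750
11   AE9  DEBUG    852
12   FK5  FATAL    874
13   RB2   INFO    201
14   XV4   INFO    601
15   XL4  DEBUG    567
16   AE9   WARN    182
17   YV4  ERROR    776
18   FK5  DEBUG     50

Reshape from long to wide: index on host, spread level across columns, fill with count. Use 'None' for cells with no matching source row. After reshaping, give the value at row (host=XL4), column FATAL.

No long-format row has host=XL4 and level=FATAL, so the cell is None.

None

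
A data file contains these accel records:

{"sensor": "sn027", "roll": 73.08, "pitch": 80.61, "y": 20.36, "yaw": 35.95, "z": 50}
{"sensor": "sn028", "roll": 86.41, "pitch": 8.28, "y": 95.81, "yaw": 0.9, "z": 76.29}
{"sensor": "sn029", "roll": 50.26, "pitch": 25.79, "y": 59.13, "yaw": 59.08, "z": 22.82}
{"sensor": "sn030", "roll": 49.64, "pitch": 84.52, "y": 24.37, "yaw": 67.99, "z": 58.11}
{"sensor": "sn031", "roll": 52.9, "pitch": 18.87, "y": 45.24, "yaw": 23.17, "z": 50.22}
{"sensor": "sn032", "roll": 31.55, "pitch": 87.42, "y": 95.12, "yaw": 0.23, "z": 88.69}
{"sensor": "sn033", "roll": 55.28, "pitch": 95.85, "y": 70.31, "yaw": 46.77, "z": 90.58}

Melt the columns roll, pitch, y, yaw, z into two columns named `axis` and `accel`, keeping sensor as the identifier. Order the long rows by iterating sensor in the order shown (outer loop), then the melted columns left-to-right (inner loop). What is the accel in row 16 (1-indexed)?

35 rows total (7 × 5). Row 16: index ⌊(16-1)/5⌋ = 3 into sensor → sn030; (16-1) mod 5 = 0 into the melted columns → roll.
So row 16 is (sn030, roll, 49.64); accel = 49.64.

49.64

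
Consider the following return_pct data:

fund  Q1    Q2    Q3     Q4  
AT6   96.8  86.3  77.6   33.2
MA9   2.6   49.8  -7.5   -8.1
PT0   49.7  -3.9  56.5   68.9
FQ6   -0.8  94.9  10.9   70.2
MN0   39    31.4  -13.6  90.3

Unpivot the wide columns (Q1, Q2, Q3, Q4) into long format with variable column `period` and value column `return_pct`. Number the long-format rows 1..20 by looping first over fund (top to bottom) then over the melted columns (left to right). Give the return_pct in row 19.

-13.6

20 rows total (5 × 4). Row 19: index ⌊(19-1)/4⌋ = 4 into fund → MN0; (19-1) mod 4 = 2 into the melted columns → Q3.
So row 19 is (MN0, Q3, -13.6); return_pct = -13.6.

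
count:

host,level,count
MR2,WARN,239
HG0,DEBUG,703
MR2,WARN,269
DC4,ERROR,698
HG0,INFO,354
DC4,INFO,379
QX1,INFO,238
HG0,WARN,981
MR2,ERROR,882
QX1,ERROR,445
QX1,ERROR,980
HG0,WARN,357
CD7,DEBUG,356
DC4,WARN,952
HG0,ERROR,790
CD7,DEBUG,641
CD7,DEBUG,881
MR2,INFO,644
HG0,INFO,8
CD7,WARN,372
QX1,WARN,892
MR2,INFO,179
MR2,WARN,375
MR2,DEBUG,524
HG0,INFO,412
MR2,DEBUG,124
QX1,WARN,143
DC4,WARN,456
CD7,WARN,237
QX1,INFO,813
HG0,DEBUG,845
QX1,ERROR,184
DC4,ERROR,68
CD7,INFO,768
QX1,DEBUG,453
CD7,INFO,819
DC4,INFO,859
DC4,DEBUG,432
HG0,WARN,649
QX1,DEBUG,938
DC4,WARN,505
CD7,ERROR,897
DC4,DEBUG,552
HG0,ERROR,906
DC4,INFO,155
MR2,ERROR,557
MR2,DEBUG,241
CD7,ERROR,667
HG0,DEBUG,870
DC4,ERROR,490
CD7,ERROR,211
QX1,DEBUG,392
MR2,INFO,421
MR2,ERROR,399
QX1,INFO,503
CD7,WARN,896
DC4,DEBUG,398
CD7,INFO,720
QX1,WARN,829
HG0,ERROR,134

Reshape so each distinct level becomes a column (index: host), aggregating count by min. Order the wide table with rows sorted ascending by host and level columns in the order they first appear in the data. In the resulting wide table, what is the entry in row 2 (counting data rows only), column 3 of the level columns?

68

With rows sorted ascending by host, row 2 is host=DC4. level columns in first-appearance order: WARN, DEBUG, ERROR, INFO; column 3 is ERROR.
Long rows with host=DC4, level=ERROR: min(698, 68, 490) = 68.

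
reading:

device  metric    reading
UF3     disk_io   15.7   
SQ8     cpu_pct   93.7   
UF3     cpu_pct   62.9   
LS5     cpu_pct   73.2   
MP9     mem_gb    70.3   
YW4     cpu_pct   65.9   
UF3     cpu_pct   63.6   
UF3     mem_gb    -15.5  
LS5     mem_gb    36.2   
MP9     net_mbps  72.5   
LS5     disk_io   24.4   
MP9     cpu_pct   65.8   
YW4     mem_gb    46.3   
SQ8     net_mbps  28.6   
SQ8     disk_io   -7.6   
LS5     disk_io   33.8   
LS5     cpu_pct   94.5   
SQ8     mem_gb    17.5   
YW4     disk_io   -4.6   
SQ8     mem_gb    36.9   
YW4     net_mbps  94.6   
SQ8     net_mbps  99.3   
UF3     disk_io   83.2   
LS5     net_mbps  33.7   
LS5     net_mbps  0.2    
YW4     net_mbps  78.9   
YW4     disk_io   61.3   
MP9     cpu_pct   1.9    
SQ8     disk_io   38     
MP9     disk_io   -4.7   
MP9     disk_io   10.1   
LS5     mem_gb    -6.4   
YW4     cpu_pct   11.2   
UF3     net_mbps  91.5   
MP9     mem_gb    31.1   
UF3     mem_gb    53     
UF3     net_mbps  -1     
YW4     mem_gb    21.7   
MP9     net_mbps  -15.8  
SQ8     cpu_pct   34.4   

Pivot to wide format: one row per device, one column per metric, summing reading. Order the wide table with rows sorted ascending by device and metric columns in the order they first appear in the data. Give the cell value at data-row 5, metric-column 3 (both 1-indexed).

68

With rows sorted ascending by device, row 5 is device=YW4. metric columns in first-appearance order: disk_io, cpu_pct, mem_gb, net_mbps; column 3 is mem_gb.
Long rows with device=YW4, metric=mem_gb: 46.3 + 21.7 = 68.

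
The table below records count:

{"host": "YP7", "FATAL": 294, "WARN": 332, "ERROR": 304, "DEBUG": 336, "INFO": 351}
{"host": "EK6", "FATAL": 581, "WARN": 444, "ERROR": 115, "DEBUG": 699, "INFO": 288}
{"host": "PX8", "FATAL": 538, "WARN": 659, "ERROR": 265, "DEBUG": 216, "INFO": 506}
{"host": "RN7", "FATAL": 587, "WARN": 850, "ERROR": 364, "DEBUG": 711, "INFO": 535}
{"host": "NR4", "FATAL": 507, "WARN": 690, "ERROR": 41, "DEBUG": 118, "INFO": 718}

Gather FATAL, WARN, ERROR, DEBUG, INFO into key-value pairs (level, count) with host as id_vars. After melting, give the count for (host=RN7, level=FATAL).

Unpivoting turns each (host, wide-column) pair into one long row.
The wide cell at row RN7, column FATAL holds 587, so the long row (RN7, FATAL) has count=587.

587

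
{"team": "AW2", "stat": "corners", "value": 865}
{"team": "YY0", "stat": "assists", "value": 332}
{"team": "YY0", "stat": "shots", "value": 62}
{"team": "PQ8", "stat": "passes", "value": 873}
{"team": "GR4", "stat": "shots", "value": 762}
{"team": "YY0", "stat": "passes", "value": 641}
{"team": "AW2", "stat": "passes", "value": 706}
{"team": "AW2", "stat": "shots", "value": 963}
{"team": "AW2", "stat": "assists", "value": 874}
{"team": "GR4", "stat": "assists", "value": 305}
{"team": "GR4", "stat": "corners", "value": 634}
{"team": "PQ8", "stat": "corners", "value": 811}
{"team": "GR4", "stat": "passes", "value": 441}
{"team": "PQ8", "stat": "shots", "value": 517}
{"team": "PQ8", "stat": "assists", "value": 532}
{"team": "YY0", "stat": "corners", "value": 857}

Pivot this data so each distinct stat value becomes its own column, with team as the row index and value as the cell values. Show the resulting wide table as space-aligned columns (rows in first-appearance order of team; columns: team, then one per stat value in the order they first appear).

team  corners  assists  shots  passes
AW2   865      874      963    706   
YY0   857      332      62     641   
PQ8   811      532      517    873   
GR4   634      305      762    441   

Columns: team plus the 4 distinct stat values (corners, assists, shots, passes).
For example, row AW2 column corners takes value=865 from the long row (AW2, corners).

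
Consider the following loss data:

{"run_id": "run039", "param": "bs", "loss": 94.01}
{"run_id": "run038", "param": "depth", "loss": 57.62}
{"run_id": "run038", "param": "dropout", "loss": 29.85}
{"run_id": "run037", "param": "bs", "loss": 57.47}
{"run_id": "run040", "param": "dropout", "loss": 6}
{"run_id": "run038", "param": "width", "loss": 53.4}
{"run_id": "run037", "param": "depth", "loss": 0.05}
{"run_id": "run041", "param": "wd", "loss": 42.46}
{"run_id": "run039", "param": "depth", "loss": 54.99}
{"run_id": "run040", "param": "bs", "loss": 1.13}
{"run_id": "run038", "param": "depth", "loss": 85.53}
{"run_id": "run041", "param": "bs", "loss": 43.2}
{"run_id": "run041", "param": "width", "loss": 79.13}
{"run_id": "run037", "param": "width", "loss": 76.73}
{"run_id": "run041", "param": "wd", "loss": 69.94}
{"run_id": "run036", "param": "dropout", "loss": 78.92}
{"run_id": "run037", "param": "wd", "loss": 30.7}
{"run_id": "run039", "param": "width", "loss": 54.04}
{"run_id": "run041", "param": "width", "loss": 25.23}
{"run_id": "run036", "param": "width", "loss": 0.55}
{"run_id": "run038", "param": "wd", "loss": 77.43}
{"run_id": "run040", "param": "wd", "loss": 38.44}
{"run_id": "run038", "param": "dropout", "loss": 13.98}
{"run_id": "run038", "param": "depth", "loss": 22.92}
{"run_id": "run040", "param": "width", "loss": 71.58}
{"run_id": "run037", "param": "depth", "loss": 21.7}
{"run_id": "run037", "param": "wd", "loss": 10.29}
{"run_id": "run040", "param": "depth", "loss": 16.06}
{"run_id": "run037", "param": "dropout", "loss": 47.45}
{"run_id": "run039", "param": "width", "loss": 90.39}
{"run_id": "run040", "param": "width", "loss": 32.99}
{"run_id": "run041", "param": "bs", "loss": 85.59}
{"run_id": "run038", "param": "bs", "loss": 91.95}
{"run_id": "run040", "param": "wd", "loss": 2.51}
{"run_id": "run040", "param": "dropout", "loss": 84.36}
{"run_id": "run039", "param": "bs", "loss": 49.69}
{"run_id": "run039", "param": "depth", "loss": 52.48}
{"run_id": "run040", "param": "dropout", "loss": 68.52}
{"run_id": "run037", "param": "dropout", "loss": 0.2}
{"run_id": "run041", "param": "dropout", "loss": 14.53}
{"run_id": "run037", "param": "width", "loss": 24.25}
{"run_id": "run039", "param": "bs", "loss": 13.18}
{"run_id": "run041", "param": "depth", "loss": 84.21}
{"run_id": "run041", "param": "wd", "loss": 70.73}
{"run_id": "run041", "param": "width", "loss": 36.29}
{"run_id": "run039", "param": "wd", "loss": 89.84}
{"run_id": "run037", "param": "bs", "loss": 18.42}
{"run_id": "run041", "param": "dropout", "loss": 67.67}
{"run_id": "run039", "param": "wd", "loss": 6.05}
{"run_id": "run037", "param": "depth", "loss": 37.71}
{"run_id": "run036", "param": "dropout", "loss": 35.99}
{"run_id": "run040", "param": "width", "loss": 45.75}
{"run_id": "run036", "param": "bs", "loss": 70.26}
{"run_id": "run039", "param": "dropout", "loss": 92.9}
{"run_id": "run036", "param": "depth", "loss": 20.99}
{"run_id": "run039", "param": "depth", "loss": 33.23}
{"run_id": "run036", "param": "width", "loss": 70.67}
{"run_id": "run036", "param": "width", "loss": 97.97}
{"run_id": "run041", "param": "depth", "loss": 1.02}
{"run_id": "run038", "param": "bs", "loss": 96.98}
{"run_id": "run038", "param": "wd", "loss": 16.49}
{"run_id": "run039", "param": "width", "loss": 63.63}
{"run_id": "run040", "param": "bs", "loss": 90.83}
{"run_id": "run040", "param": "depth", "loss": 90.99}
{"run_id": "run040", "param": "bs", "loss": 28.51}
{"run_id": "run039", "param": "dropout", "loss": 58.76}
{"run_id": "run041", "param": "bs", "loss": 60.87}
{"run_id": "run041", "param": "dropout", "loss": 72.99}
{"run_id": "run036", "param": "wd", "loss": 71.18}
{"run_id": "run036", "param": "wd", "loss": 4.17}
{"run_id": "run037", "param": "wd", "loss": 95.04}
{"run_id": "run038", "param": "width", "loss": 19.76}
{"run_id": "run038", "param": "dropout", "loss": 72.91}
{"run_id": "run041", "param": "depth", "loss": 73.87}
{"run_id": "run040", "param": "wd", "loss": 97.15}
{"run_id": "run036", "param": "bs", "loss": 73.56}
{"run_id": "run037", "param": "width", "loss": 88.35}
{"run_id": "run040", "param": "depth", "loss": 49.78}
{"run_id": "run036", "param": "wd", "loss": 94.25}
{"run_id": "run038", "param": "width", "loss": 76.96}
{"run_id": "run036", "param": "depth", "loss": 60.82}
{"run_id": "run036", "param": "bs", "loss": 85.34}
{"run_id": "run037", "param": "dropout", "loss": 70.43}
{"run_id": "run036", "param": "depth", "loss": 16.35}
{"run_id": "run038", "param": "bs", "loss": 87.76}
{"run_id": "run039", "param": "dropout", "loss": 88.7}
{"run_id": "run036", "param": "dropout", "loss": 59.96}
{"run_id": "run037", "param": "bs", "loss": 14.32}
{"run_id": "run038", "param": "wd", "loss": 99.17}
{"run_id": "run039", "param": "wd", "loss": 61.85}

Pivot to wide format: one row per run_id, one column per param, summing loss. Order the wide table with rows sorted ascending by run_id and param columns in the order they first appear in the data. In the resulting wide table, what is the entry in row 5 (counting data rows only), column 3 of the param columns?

With rows sorted ascending by run_id, row 5 is run_id=run040. param columns in first-appearance order: bs, depth, dropout, width, wd; column 3 is dropout.
Long rows with run_id=run040, param=dropout: 6 + 84.36 + 68.52 = 158.88.

158.88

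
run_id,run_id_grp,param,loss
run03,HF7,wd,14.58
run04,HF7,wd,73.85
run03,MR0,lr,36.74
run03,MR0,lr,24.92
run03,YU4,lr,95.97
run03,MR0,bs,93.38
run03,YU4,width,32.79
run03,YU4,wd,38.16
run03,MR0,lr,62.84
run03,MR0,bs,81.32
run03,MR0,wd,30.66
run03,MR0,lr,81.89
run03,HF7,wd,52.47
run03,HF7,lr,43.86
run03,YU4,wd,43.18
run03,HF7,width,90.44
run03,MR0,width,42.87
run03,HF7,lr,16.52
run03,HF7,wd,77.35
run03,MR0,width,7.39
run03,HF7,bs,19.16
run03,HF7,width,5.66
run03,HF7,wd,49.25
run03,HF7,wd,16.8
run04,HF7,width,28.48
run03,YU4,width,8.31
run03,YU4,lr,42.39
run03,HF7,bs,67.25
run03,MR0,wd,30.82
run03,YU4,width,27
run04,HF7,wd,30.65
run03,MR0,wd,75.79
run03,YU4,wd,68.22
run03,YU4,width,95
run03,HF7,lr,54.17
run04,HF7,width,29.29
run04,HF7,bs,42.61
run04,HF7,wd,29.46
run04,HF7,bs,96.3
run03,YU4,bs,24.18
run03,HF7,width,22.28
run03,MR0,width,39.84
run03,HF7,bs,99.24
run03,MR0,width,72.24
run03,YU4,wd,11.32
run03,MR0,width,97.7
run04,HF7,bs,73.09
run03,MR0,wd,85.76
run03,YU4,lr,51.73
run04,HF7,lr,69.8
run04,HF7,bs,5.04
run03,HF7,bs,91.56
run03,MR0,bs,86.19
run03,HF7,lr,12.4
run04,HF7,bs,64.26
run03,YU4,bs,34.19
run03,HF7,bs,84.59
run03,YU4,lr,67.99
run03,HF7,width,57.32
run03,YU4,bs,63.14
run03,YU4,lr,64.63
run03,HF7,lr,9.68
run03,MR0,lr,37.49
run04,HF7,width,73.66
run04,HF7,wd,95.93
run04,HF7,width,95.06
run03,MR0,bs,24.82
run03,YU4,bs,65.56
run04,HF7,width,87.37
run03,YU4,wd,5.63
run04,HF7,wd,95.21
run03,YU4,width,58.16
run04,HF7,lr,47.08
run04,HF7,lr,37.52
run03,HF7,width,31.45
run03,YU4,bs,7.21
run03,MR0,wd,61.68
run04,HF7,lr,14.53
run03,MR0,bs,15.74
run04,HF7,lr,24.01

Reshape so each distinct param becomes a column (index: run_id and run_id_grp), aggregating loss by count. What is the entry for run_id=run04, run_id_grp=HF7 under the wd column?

Rows with run_id=run04, run_id_grp=HF7 and param=wd: loss values are 73.85, 30.65, 29.46, 95.93, 95.21.
5 rows match — count = 5.

5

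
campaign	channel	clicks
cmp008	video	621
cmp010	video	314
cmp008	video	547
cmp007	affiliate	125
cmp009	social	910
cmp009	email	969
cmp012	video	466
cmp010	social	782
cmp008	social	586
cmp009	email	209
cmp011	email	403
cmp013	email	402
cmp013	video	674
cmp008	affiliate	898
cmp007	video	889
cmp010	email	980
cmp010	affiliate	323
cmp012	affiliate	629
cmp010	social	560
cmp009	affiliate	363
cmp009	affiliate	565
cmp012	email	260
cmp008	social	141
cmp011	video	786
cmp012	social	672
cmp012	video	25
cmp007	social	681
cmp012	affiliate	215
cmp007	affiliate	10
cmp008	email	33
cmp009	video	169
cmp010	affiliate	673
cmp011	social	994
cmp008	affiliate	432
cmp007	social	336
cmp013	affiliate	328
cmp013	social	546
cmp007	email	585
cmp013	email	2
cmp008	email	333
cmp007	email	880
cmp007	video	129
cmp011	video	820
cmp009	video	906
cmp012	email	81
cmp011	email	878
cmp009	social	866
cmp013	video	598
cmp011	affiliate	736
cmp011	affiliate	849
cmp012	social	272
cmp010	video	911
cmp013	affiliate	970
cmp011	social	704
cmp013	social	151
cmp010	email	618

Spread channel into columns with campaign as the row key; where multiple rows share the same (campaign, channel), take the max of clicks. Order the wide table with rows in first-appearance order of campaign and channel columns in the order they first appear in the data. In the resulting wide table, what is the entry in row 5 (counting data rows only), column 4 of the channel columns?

260

With rows in first-appearance order of campaign, row 5 is campaign=cmp012. channel columns in first-appearance order: video, affiliate, social, email; column 4 is email.
Long rows with campaign=cmp012, channel=email: max(260, 81) = 260.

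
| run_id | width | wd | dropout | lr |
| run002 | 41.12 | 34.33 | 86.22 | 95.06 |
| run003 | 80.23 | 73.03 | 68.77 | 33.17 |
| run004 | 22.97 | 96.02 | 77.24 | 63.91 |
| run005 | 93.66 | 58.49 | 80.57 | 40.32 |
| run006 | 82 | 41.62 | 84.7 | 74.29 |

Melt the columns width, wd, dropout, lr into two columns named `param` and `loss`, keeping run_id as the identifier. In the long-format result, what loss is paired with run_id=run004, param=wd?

96.02

Unpivoting turns each (run_id, wide-column) pair into one long row.
The wide cell at row run004, column wd holds 96.02, so the long row (run004, wd) has loss=96.02.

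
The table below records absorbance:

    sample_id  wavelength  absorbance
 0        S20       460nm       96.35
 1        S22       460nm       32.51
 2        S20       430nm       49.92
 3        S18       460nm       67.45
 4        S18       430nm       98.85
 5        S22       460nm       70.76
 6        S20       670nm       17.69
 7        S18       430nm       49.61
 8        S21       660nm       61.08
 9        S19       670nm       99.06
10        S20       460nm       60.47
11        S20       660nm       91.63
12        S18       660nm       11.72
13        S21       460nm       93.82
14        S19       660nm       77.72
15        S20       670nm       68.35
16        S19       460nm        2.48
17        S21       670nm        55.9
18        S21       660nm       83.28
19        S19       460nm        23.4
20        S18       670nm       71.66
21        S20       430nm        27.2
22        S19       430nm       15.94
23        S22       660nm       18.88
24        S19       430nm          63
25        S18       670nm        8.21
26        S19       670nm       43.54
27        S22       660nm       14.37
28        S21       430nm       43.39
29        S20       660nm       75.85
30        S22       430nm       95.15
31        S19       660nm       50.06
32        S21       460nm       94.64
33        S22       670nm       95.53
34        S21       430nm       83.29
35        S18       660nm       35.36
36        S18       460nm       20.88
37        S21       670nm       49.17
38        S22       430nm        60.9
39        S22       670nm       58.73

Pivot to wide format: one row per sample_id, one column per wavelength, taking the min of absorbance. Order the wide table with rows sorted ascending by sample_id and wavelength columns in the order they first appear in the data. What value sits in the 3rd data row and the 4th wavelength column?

75.85

With rows sorted ascending by sample_id, row 3 is sample_id=S20. wavelength columns in first-appearance order: 460nm, 430nm, 670nm, 660nm; column 4 is 660nm.
Long rows with sample_id=S20, wavelength=660nm: min(91.63, 75.85) = 75.85.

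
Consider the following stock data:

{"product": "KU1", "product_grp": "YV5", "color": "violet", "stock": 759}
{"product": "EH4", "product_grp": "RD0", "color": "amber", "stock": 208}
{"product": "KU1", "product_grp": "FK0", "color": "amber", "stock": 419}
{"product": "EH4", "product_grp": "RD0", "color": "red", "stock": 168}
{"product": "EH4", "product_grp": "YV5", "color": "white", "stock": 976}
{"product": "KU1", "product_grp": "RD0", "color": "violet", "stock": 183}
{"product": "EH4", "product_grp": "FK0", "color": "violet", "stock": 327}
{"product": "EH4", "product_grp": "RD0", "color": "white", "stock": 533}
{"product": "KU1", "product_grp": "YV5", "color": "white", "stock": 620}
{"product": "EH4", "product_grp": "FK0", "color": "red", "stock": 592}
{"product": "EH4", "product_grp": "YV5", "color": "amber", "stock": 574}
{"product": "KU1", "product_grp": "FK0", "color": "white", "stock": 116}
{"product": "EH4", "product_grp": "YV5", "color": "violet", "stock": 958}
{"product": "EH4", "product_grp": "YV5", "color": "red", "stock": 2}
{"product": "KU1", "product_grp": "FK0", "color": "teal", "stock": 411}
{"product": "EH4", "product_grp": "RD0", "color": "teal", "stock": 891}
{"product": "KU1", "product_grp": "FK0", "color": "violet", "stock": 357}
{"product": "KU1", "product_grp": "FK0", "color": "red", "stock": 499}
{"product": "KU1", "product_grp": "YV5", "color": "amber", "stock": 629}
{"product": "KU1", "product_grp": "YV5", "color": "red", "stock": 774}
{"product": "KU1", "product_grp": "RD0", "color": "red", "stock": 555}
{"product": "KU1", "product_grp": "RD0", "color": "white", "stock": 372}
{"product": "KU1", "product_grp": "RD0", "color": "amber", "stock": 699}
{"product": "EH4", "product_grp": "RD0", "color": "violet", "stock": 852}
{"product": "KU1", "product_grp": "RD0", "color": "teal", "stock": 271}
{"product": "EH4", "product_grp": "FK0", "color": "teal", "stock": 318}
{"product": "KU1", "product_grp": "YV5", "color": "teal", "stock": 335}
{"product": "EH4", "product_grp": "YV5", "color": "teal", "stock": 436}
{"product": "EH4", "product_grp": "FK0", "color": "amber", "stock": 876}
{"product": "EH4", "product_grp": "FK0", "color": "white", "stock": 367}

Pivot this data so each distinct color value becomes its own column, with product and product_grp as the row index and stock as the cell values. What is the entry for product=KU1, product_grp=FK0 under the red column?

Wide layout: rows indexed by product and product_grp, columns are the 5 distinct color values (violet, amber, red, white, teal).
Cell (product=KU1, product_grp=FK0, color=red) draws from the long row where product=KU1, product_grp=FK0 and color=red, which has stock=499.

499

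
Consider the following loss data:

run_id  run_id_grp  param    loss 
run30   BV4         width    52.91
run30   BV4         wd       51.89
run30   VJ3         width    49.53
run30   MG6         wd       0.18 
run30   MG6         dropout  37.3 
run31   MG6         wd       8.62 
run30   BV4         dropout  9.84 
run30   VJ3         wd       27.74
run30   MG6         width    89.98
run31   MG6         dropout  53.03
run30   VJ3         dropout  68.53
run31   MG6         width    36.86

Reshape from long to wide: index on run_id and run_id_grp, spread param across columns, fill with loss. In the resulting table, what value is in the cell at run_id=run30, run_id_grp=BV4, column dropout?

Wide layout: rows indexed by run_id and run_id_grp, columns are the 3 distinct param values (width, wd, dropout).
Cell (run_id=run30, run_id_grp=BV4, param=dropout) draws from the long row where run_id=run30, run_id_grp=BV4 and param=dropout, which has loss=9.84.

9.84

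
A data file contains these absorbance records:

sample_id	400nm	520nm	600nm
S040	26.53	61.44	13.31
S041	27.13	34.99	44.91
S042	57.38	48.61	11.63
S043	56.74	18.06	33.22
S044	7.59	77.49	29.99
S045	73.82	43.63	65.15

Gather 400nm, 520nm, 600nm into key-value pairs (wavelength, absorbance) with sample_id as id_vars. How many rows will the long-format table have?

6 sample_id values × 3 melted columns = 18 rows.

18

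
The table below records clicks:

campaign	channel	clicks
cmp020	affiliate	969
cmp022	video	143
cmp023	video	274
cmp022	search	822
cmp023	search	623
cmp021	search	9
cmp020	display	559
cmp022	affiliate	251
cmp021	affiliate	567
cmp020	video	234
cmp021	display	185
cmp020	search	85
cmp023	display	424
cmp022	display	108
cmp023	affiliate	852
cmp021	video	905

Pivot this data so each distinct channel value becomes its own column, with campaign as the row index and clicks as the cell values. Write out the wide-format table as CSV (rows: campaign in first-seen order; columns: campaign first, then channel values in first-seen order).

campaign,affiliate,video,search,display
cmp020,969,234,85,559
cmp022,251,143,822,108
cmp023,852,274,623,424
cmp021,567,905,9,185

Columns: campaign plus the 4 distinct channel values (affiliate, video, search, display).
For example, row cmp020 column affiliate takes clicks=969 from the long row (cmp020, affiliate).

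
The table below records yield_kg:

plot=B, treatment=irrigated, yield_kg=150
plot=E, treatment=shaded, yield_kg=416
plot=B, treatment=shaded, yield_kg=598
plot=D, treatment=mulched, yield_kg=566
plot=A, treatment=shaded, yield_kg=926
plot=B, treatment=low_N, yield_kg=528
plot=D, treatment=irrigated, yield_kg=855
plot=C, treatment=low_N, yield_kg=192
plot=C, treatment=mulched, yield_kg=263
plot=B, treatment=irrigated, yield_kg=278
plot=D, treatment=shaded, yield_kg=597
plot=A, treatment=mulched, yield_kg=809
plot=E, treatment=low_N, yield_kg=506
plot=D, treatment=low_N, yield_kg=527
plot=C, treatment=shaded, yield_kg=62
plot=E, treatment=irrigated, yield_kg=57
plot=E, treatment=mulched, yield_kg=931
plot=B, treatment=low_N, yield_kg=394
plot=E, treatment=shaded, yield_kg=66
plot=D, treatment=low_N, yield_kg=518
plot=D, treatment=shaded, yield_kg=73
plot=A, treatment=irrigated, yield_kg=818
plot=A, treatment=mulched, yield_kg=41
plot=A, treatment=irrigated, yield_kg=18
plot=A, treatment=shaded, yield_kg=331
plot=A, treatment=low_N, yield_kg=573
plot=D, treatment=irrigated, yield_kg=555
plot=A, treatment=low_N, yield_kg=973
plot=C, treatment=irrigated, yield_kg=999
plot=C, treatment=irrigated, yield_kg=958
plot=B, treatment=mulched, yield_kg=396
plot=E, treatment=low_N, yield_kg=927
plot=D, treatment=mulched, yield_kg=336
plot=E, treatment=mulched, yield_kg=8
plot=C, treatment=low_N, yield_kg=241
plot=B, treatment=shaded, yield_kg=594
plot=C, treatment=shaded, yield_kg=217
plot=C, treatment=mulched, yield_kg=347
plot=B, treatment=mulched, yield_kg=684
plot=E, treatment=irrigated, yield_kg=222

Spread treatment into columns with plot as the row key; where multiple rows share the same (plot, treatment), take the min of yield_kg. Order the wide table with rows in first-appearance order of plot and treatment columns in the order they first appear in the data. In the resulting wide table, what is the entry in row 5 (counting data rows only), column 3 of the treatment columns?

With rows in first-appearance order of plot, row 5 is plot=C. treatment columns in first-appearance order: irrigated, shaded, mulched, low_N; column 3 is mulched.
Long rows with plot=C, treatment=mulched: min(263, 347) = 263.

263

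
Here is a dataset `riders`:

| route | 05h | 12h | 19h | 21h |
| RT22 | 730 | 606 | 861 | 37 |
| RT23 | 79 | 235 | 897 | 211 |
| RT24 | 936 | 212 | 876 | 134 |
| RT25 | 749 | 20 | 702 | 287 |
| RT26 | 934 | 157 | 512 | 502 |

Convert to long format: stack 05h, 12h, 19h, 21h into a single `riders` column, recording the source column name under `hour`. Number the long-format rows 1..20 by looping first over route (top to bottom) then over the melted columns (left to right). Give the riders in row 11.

876

20 rows total (5 × 4). Row 11: index ⌊(11-1)/4⌋ = 2 into route → RT24; (11-1) mod 4 = 2 into the melted columns → 19h.
So row 11 is (RT24, 19h, 876); riders = 876.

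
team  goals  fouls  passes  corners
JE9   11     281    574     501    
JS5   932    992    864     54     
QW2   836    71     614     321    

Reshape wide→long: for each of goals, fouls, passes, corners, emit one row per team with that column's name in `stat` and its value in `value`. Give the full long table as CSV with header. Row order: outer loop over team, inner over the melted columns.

team,stat,value
JE9,goals,11
JE9,fouls,281
JE9,passes,574
JE9,corners,501
JS5,goals,932
JS5,fouls,992
JS5,passes,864
JS5,corners,54
QW2,goals,836
QW2,fouls,71
QW2,passes,614
QW2,corners,321

Each (team, column) pair becomes one row: 3 × 4 = 12 rows.
For example, (JE9, goals) → value=11.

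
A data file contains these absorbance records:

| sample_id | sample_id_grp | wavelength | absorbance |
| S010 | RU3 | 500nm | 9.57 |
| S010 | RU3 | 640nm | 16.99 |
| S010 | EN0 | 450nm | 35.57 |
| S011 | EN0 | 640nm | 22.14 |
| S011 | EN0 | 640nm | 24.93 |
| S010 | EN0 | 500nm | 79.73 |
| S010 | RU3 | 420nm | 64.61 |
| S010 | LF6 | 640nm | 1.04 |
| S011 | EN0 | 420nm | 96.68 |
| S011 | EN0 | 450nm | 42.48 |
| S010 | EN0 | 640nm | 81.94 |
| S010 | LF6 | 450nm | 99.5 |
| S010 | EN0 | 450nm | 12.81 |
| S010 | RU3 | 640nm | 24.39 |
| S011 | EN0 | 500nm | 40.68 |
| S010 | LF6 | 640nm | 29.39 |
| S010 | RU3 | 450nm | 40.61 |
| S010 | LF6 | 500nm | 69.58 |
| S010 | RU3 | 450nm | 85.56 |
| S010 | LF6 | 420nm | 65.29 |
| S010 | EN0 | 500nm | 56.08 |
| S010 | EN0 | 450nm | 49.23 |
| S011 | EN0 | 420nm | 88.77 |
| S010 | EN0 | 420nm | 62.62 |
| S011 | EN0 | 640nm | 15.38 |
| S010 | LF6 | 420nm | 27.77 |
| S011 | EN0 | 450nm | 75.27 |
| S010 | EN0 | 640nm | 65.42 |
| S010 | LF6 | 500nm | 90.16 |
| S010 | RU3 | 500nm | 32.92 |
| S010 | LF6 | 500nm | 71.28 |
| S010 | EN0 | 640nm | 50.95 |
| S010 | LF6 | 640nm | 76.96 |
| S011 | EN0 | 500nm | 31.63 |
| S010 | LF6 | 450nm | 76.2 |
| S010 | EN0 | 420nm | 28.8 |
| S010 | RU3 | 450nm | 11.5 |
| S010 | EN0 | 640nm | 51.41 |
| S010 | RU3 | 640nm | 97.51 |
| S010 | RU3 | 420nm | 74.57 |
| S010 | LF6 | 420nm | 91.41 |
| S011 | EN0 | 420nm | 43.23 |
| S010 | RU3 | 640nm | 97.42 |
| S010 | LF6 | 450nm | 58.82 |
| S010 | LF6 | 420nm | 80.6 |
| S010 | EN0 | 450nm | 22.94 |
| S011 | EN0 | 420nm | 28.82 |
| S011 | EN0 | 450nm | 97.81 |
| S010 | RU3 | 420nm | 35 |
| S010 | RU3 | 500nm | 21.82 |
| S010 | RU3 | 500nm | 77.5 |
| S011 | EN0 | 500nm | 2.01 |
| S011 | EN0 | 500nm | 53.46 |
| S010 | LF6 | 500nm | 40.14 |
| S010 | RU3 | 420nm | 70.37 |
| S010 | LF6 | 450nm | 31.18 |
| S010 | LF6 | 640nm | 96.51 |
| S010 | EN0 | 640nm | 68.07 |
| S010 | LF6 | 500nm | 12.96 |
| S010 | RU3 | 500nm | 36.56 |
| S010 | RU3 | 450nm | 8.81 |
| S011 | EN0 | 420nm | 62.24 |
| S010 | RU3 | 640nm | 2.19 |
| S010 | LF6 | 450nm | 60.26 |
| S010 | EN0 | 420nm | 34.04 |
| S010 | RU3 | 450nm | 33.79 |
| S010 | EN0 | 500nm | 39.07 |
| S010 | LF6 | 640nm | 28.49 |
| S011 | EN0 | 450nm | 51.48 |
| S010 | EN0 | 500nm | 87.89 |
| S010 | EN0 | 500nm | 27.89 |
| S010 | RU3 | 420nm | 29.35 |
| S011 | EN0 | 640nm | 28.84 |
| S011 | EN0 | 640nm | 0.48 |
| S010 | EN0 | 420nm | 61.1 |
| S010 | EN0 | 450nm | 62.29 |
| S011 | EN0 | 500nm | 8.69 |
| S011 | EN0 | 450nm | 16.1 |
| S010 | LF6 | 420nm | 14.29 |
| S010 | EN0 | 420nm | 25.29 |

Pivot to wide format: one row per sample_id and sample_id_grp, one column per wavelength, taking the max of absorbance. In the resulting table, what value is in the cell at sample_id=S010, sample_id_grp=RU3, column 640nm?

97.51

Rows with sample_id=S010, sample_id_grp=RU3 and wavelength=640nm: absorbance values are 16.99, 24.39, 97.51, 97.42, 2.19.
max(16.99, 24.39, 97.51, 97.42, 2.19) = 97.51.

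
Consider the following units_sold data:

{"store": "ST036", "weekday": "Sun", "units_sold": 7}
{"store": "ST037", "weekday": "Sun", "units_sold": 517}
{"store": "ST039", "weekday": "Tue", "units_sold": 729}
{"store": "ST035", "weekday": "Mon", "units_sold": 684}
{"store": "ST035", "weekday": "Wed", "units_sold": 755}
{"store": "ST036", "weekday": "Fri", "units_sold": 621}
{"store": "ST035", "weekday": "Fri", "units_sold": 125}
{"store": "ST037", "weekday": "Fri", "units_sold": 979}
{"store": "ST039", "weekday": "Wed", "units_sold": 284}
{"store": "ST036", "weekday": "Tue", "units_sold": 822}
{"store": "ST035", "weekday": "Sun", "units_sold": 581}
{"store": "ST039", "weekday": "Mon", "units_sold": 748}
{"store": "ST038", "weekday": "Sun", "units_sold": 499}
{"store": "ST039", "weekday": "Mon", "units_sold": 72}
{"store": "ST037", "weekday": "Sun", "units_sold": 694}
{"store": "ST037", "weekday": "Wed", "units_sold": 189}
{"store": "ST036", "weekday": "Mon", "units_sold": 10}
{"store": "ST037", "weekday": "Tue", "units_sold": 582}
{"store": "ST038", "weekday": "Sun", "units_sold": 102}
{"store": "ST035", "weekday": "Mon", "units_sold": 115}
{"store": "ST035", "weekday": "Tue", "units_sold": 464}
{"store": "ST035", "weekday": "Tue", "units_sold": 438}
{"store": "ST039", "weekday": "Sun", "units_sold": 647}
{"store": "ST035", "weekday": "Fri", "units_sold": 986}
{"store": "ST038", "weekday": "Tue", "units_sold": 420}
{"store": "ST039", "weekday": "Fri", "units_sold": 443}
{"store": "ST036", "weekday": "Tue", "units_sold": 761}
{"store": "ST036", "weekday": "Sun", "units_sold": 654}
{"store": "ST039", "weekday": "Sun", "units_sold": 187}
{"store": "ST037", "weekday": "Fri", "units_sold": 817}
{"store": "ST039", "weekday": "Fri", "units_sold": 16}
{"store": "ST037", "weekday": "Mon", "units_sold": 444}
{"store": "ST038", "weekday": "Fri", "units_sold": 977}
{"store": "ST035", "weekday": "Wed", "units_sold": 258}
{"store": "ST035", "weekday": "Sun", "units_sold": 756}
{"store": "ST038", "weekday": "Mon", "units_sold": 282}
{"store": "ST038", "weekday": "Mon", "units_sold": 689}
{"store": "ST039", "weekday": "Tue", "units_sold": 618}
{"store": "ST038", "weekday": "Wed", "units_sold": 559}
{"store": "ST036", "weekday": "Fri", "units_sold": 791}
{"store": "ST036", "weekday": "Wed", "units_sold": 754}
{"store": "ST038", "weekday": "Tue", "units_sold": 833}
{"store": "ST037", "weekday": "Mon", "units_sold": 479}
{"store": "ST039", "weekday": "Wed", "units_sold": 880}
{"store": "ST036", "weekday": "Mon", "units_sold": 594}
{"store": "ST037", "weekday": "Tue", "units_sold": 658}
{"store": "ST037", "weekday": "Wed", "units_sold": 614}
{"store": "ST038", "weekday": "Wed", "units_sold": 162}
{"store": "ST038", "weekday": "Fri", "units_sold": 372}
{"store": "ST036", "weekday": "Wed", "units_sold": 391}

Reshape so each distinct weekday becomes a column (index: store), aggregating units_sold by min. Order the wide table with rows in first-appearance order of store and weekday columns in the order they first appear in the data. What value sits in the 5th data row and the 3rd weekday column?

With rows in first-appearance order of store, row 5 is store=ST038. weekday columns in first-appearance order: Sun, Tue, Mon, Wed, Fri; column 3 is Mon.
Long rows with store=ST038, weekday=Mon: min(282, 689) = 282.

282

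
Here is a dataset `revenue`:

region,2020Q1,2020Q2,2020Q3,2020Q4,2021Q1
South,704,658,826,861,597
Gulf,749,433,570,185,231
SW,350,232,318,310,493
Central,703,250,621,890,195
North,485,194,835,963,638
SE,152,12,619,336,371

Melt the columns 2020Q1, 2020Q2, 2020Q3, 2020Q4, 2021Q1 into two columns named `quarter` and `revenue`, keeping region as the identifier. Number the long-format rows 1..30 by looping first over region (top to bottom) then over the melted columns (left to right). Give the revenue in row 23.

30 rows total (6 × 5). Row 23: index ⌊(23-1)/5⌋ = 4 into region → North; (23-1) mod 5 = 2 into the melted columns → 2020Q3.
So row 23 is (North, 2020Q3, 835); revenue = 835.

835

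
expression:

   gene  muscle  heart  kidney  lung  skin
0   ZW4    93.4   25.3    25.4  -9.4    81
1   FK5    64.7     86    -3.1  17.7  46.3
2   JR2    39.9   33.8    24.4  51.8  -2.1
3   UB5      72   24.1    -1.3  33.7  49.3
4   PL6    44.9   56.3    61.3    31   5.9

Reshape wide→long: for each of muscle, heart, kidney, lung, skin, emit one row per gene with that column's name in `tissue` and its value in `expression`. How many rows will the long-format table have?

5 gene values × 5 melted columns = 25 rows.

25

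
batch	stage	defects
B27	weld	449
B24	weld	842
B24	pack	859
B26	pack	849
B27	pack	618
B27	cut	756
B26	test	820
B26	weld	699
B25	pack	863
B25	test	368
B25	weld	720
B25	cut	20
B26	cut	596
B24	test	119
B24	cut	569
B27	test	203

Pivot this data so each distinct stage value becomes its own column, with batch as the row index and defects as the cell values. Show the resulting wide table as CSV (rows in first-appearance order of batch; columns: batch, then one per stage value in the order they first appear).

batch,weld,pack,cut,test
B27,449,618,756,203
B24,842,859,569,119
B26,699,849,596,820
B25,720,863,20,368

Columns: batch plus the 4 distinct stage values (weld, pack, cut, test).
For example, row B27 column weld takes defects=449 from the long row (B27, weld).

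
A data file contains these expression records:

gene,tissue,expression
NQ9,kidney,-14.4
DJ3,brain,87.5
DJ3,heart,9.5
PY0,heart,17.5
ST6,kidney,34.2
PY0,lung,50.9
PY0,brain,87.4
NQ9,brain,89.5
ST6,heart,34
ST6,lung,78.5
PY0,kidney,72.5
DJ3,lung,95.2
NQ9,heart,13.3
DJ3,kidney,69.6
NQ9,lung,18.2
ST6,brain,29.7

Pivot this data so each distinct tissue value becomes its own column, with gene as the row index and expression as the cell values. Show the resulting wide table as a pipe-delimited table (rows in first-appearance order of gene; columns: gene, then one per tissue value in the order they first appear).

| gene | kidney | brain | heart | lung |
| NQ9 | -14.4 | 89.5 | 13.3 | 18.2 |
| DJ3 | 69.6 | 87.5 | 9.5 | 95.2 |
| PY0 | 72.5 | 87.4 | 17.5 | 50.9 |
| ST6 | 34.2 | 29.7 | 34 | 78.5 |

Columns: gene plus the 4 distinct tissue values (kidney, brain, heart, lung).
For example, row NQ9 column kidney takes expression=-14.4 from the long row (NQ9, kidney).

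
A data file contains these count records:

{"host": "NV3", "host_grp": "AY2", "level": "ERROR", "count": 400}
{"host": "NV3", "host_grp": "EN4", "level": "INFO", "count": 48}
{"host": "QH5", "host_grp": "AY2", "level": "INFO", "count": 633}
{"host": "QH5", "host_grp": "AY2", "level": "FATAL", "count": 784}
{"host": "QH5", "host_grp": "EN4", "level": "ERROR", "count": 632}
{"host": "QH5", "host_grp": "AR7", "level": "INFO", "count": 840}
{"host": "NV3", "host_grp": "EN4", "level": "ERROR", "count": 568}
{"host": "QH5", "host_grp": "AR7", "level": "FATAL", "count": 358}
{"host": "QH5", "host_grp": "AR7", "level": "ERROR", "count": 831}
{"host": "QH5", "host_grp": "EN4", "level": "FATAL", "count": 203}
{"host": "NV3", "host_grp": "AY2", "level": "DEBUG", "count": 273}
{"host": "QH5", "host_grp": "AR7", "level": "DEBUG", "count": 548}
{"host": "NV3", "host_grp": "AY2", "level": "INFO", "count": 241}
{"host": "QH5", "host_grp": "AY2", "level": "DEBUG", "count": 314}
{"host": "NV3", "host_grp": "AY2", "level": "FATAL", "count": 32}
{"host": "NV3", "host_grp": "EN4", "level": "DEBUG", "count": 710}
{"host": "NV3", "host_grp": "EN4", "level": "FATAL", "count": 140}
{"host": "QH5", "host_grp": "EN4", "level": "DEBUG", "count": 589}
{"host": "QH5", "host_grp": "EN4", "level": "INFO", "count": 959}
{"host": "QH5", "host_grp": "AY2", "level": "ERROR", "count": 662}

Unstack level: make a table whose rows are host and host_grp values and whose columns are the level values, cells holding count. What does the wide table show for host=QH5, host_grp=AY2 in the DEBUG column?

Wide layout: rows indexed by host and host_grp, columns are the 4 distinct level values (ERROR, INFO, FATAL, DEBUG).
Cell (host=QH5, host_grp=AY2, level=DEBUG) draws from the long row where host=QH5, host_grp=AY2 and level=DEBUG, which has count=314.

314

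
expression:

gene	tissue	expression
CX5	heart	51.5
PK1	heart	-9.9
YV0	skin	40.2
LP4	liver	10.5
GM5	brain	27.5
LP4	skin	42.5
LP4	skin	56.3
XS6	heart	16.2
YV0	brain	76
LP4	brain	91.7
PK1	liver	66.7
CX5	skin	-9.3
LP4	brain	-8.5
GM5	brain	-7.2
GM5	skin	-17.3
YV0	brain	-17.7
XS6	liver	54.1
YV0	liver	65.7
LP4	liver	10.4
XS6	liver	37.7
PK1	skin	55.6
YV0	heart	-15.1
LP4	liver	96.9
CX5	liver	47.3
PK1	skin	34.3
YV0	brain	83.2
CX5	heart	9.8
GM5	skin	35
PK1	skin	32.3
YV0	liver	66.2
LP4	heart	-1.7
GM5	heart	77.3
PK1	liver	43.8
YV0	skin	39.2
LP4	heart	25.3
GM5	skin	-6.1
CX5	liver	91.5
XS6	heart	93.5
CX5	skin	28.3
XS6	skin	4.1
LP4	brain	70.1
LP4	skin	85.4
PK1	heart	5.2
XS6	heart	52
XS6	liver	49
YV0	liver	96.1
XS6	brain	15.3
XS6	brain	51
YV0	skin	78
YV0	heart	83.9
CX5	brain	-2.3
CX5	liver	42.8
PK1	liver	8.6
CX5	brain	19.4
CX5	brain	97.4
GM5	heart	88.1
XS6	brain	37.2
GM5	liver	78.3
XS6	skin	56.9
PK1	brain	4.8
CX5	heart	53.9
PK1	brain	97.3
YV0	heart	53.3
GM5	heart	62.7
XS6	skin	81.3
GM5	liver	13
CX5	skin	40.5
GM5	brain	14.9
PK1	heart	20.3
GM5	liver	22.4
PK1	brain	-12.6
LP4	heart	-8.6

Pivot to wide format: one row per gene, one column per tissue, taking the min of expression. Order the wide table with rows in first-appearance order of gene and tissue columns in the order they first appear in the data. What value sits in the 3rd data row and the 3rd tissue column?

65.7

With rows in first-appearance order of gene, row 3 is gene=YV0. tissue columns in first-appearance order: heart, skin, liver, brain; column 3 is liver.
Long rows with gene=YV0, tissue=liver: min(65.7, 66.2, 96.1) = 65.7.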